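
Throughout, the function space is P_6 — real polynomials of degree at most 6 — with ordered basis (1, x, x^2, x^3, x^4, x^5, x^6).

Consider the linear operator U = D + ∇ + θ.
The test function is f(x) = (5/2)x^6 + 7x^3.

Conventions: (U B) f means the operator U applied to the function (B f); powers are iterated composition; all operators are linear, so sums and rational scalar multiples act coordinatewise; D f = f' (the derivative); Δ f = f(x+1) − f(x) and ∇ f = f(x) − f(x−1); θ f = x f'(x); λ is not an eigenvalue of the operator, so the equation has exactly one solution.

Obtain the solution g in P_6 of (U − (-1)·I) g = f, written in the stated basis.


write g with unknown coordinates in the stated basis and equate coefficients in (U − (-1)·I) g = f
solving from the highest basis element down gives g = (5/14)x^6 - (5/7)x^5 + (5/2)x^4 - (191/28)x^3 + (479/21)x^2 - (1529/24)x + 3373/21
check: U g = (15/7)x^6 + (5/7)x^5 - (5/2)x^4 + (387/28)x^3 - (479/21)x^2 + (1529/24)x - 3373/21
so U g − (-1)·g = (5/2)x^6 + 7x^3 = f ✓

the result is g(x) = (5/14)x^6 - (5/7)x^5 + (5/2)x^4 - (191/28)x^3 + (479/21)x^2 - (1529/24)x + 3373/21


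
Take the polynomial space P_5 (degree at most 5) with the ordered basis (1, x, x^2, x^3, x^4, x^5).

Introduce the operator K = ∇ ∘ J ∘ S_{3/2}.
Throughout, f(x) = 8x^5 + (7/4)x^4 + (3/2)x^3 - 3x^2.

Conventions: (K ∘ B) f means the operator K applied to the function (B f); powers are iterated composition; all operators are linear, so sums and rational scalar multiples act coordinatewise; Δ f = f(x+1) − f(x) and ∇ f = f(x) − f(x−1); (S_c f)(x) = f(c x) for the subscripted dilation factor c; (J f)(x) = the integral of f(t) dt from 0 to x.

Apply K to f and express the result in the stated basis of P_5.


S_{3/2} f = (243/4)x^5 + (567/64)x^4 + (81/16)x^3 - (27/4)x^2
J S_{3/2} f = (81/8)x^6 + (567/320)x^5 + (81/64)x^4 - (9/4)x^3
∇ J S_{3/2} f = (243/4)x^5 - (9153/64)x^4 + (6075/32)x^3 - (297/2)x^2 + (4077/64)x - 1899/160

the image equals g(x) = (243/4)x^5 - (9153/64)x^4 + (6075/32)x^3 - (297/2)x^2 + (4077/64)x - 1899/160


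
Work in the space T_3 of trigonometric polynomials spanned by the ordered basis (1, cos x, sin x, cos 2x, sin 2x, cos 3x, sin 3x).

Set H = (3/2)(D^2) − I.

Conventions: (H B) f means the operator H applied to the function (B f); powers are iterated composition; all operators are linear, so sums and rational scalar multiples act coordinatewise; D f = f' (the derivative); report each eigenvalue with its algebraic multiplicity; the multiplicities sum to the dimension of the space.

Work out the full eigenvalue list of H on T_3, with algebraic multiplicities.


λ = -29/2 (multiplicity 2), λ = -7 (multiplicity 2), λ = -5/2 (multiplicity 2), λ = -1 (multiplicity 1)

image of 1: -1
image of cos x: -(5/2)cos x
image of sin x: -(5/2)sin x
image of cos 2x: -7cos 2x
image of sin 2x: -7sin 2x
image of cos 3x: -(29/2)cos 3x
image of sin 3x: -(29/2)sin 3x
the matrix is diagonal; its diagonal is (-1, -5/2, -5/2, -7, -7, -29/2, -29/2)
for a triangular matrix the eigenvalues are the diagonal entries, with algebraic multiplicity their repetition count


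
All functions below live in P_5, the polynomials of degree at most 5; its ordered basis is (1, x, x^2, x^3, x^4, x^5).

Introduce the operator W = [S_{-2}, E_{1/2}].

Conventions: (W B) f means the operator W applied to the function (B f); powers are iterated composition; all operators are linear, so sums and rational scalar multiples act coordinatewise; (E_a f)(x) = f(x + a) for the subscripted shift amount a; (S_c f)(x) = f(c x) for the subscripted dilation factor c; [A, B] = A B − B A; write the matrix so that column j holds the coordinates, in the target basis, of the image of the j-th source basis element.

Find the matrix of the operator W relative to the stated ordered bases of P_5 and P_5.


the matrix is [[0, 3/2, -3/4, 9/8, -15/16, 33/32]; [0, 0, -6, 9/2, -9, 75/8]; [0, 0, 0, 18, -18, 45]; [0, 0, 0, 0, -48, 60]; [0, 0, 0, 0, 0, 120]; [0, 0, 0, 0, 0, 0]] (rows listed top to bottom)

image of 1: 0
image of x: 3/2
image of x^2: -6x - 3/4
image of x^3: 18x^2 + (9/2)x + 9/8
image of x^4: -48x^3 - 18x^2 - 9x - 15/16
image of x^5: 120x^4 + 60x^3 + 45x^2 + (75/8)x + 33/32
each image's coordinates form column j of the matrix


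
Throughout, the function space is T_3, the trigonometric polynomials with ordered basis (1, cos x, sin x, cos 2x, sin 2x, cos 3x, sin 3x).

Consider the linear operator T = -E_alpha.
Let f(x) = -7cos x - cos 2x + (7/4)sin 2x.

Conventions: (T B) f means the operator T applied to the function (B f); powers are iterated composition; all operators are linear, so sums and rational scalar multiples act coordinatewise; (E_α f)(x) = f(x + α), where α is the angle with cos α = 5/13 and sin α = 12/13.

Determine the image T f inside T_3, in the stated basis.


the result is g(x) = (35/13)cos x - (84/13)sin x - (329/169)cos 2x + (353/676)sin 2x

E_alpha f = -(35/13)cos x + (84/13)sin x + (329/169)cos 2x - (353/676)sin 2x
(-E_alpha) f = (35/13)cos x - (84/13)sin x - (329/169)cos 2x + (353/676)sin 2x


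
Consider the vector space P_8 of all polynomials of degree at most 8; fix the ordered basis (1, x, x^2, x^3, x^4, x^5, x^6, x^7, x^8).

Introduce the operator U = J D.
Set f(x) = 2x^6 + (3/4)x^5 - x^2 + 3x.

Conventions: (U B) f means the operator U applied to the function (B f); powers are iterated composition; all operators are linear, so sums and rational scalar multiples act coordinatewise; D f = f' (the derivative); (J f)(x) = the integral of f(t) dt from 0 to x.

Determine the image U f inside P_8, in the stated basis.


D f = 12x^5 + (15/4)x^4 - 2x + 3
J D f = 2x^6 + (3/4)x^5 - x^2 + 3x

the image equals g(x) = 2x^6 + (3/4)x^5 - x^2 + 3x


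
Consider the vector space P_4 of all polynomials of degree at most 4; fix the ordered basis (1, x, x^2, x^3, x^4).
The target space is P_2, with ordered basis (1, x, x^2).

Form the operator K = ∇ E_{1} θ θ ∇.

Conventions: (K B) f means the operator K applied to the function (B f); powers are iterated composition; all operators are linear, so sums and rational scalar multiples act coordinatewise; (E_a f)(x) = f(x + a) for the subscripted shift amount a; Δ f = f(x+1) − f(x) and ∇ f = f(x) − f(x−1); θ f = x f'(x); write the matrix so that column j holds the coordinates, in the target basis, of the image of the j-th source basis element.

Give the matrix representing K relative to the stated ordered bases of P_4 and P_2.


image of 1: 0
image of x: 0
image of x^2: 2
image of x^3: 24x + 9
image of x^4: 108x^2 + 60x + 16
each image's coordinates form column j of the matrix

the matrix is [[0, 0, 2, 9, 16]; [0, 0, 0, 24, 60]; [0, 0, 0, 0, 108]] (rows listed top to bottom)


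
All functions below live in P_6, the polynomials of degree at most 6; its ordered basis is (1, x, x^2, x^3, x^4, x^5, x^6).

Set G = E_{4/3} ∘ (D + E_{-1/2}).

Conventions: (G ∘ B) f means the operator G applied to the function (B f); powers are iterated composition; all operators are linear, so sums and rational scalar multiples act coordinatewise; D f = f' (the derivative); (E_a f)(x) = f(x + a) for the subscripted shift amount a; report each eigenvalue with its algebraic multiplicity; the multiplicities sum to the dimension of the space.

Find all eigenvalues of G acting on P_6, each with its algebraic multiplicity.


image of 1: 1
image of x: x + 11/6
image of x^2: x^2 + (11/3)x + 121/36
image of x^3: x^3 + (11/2)x^2 + (121/12)x + 1277/216
image of x^4: x^4 + (22/3)x^3 + (121/6)x^2 + (1277/54)x + 12913/1296
image of x^5: x^5 + (55/6)x^4 + (605/18)x^3 + (6385/108)x^2 + (64565/1296)x + 126005/7776
image of x^6: x^6 + 11x^5 + (605/12)x^4 + (6385/54)x^3 + (64565/432)x^2 + (126005/1296)x + 1195273/46656
the matrix is upper triangular; its diagonal is (1, 1, 1, 1, 1, 1, 1)
for a triangular matrix the eigenvalues are the diagonal entries, with algebraic multiplicity their repetition count

λ = 1 (multiplicity 7)


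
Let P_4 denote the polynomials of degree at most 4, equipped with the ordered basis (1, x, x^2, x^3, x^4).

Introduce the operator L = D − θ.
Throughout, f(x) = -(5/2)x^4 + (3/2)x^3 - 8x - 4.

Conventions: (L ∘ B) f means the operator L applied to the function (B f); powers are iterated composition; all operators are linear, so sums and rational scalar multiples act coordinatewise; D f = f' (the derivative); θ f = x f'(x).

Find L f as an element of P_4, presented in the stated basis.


g(x) = 10x^4 - (29/2)x^3 + (9/2)x^2 + 8x - 8

D f = -10x^3 + (9/2)x^2 - 8
θ f = -10x^4 + (9/2)x^3 - 8x
(-θ) f = 10x^4 - (9/2)x^3 + 8x
(D − θ) f = 10x^4 - (29/2)x^3 + (9/2)x^2 + 8x - 8


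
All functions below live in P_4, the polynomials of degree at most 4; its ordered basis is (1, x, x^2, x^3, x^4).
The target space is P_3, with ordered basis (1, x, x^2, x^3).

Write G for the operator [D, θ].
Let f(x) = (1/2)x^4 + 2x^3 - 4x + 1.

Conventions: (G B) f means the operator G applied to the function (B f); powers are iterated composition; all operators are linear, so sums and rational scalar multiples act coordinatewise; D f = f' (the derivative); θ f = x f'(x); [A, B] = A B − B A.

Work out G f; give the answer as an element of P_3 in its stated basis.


the image equals g(x) = 2x^3 + 6x^2 - 4

θ f = 2x^4 + 6x^3 - 4x
D θ f = 8x^3 + 18x^2 - 4
D f = 2x^3 + 6x^2 - 4
θ D f = 6x^3 + 12x^2
[D, θ] f = 2x^3 + 6x^2 - 4


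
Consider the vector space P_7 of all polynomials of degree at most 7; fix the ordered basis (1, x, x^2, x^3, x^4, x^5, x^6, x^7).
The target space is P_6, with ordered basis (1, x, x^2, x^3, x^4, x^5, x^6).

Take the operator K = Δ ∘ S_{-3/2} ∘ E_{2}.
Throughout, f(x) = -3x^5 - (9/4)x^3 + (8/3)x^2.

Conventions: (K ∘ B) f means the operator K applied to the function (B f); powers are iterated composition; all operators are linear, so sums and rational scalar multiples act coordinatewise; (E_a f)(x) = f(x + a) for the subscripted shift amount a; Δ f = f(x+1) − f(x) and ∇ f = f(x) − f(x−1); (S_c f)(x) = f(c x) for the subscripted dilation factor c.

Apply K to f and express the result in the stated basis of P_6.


g(x) = (3645/32)x^4 - (6075/16)x^3 + (17739/32)x^2 - (6153/16)x + 829/8

E_{2} f = -3x^5 - 30x^4 - (489/4)x^3 - (1505/6)x^2 - (769/3)x - 310/3
S_{-3/2} E_{2} f = (729/32)x^5 - (1215/8)x^4 + (13203/32)x^3 - (4515/8)x^2 + (769/2)x - 310/3
Δ (S_{-3/2} ∘ E_{2}) f = (3645/32)x^4 - (6075/16)x^3 + (17739/32)x^2 - (6153/16)x + 829/8


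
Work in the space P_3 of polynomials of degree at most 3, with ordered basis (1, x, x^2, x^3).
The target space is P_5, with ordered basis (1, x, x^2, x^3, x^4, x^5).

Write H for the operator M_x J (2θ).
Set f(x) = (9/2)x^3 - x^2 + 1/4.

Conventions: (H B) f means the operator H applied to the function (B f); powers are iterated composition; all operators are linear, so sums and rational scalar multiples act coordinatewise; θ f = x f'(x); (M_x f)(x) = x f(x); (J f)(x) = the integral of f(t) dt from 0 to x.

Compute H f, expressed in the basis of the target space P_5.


θ f = (27/2)x^3 - 2x^2
(2θ) f = 27x^3 - 4x^2
J (2θ) f = (27/4)x^4 - (4/3)x^3
M_x J (2θ) f = (27/4)x^5 - (4/3)x^4

the image equals g(x) = (27/4)x^5 - (4/3)x^4


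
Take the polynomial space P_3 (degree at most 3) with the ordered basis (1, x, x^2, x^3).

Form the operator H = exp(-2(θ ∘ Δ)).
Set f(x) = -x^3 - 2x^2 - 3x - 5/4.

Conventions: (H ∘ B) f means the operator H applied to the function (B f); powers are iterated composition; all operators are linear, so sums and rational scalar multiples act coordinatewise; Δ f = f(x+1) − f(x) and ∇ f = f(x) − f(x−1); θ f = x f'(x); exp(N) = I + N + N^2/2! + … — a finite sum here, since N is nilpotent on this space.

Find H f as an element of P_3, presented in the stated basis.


order-1 term: 12x^2 + 14x
order-2 term: -24x
the series for exp(-2(θ ∘ Δ)) f terminates at order 2
exp(-2(θ ∘ Δ)) f = -x^3 + 10x^2 - 13x - 5/4

the image equals g(x) = -x^3 + 10x^2 - 13x - 5/4


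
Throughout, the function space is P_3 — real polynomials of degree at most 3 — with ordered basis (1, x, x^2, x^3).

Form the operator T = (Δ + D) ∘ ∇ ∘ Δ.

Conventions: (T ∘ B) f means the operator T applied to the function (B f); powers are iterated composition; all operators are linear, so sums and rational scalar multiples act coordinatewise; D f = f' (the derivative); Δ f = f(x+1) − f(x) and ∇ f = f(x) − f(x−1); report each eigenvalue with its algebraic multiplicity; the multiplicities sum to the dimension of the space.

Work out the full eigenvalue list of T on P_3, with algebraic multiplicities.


image of 1: 0
image of x: 0
image of x^2: 0
image of x^3: 12
the matrix is upper triangular; its diagonal is (0, 0, 0, 0)
for a triangular matrix the eigenvalues are the diagonal entries, with algebraic multiplicity their repetition count

λ = 0 (multiplicity 4)


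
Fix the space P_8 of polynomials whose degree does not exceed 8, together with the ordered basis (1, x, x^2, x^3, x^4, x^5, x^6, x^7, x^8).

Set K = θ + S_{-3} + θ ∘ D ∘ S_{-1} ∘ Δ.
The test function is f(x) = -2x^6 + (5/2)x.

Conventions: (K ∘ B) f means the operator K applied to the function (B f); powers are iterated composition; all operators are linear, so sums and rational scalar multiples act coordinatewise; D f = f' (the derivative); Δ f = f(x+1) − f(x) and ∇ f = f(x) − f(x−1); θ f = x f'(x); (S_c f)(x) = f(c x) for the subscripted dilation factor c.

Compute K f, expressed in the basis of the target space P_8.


the image equals g(x) = -1470x^6 + 240x^4 - 360x^3 + 240x^2 - 65x

θ f = -12x^6 + (5/2)x
S_{-3} f = -1458x^6 - (15/2)x
Δ f = -12x^5 - 30x^4 - 40x^3 - 30x^2 - 12x + 1/2
S_{-1} Δ f = 12x^5 - 30x^4 + 40x^3 - 30x^2 + 12x + 1/2
D S_{-1} Δ f = 60x^4 - 120x^3 + 120x^2 - 60x + 12
θ (D ∘ S_{-1} ∘ Δ) f = 240x^4 - 360x^3 + 240x^2 - 60x
(θ + S_{-3} + θ ∘ D ∘ S_{-1} ∘ Δ) f = -1470x^6 + 240x^4 - 360x^3 + 240x^2 - 65x


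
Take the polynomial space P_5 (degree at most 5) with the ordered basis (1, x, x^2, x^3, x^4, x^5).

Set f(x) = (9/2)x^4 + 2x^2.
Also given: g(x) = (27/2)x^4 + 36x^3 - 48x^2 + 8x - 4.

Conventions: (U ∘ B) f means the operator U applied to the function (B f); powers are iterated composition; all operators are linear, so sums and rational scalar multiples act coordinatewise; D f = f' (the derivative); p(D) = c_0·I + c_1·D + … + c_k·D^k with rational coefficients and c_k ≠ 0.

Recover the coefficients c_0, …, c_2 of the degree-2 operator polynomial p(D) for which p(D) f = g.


c_0 = 3, c_1 = 2, c_2 = -1

D^0 f = (9/2)x^4 + 2x^2
D^1 f = 18x^3 + 4x
D^2 f = 54x^2 + 4
matching coefficients of g against c_0 f + c_1 Df + … from the top degree down determines the c_i
solution: c_0 = 3, c_1 = 2, c_2 = -1


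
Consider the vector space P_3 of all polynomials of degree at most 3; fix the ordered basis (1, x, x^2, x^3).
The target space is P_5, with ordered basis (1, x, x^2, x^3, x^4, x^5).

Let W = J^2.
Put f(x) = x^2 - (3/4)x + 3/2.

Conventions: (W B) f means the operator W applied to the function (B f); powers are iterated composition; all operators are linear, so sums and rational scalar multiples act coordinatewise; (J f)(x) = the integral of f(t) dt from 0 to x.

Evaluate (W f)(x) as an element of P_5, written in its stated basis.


the image equals g(x) = (1/12)x^4 - (1/8)x^3 + (3/4)x^2

J f = (1/3)x^3 - (3/8)x^2 + (3/2)x
J J f = (1/12)x^4 - (1/8)x^3 + (3/4)x^2


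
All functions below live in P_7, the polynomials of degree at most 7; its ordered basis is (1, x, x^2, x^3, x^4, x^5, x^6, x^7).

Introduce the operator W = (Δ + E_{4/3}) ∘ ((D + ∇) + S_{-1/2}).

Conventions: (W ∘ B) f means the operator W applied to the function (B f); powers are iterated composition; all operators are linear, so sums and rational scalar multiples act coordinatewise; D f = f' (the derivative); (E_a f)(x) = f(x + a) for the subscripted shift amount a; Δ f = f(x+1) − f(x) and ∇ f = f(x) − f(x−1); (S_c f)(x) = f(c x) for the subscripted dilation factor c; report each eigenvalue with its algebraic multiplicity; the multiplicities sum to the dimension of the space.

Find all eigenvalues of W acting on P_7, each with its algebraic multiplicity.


image of 1: 1
image of x: -(1/2)x + 5/6
image of x^2: (1/4)x^2 + (31/6)x + 325/36
image of x^3: -(1/8)x^3 + (41/8)x^2 + (575/24)x + 2213/216
image of x^4: (1/16)x^4 + (103/12)x^3 + (1225/24)x^2 + (4699/108)x + 24481/1296
image of x^5: -(1/32)x^5 + (925/96)x^4 + (11875/144)x^3 + (45625/432)x^2 + (239755/2592)x + 193229/7776
image of x^6: (1/64)x^6 + (391/32)x^5 + (24125/192)x^4 + (92615/432)x^3 + (484565/1728)x^2 + (390259/2592)x + 1819801/46656
image of x^7: -(1/128)x^7 + (5327/384)x^6 + (67025/384)x^5 + (1287055/3456)x^4 + (6748525/10368)x^3 + (5437019/10368)x^2 + (25375889/93312)x + 15048053/279936
the matrix is upper triangular; its diagonal is (1, -1/2, 1/4, -1/8, 1/16, -1/32, 1/64, -1/128)
for a triangular matrix the eigenvalues are the diagonal entries, with algebraic multiplicity their repetition count

λ = -1/2 (multiplicity 1), λ = -1/8 (multiplicity 1), λ = -1/32 (multiplicity 1), λ = -1/128 (multiplicity 1), λ = 1/64 (multiplicity 1), λ = 1/16 (multiplicity 1), λ = 1/4 (multiplicity 1), λ = 1 (multiplicity 1)


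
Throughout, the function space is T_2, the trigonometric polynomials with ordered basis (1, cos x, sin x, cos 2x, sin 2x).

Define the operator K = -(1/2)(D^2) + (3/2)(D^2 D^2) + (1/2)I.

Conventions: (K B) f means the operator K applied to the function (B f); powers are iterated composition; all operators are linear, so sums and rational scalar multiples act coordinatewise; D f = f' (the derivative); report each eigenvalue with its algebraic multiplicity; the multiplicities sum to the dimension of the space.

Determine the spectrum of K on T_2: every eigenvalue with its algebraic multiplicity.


λ = 1/2 (multiplicity 1), λ = 5/2 (multiplicity 2), λ = 53/2 (multiplicity 2)

image of 1: 1/2
image of cos x: (5/2)cos x
image of sin x: (5/2)sin x
image of cos 2x: (53/2)cos 2x
image of sin 2x: (53/2)sin 2x
the matrix is diagonal; its diagonal is (1/2, 5/2, 5/2, 53/2, 53/2)
for a triangular matrix the eigenvalues are the diagonal entries, with algebraic multiplicity their repetition count


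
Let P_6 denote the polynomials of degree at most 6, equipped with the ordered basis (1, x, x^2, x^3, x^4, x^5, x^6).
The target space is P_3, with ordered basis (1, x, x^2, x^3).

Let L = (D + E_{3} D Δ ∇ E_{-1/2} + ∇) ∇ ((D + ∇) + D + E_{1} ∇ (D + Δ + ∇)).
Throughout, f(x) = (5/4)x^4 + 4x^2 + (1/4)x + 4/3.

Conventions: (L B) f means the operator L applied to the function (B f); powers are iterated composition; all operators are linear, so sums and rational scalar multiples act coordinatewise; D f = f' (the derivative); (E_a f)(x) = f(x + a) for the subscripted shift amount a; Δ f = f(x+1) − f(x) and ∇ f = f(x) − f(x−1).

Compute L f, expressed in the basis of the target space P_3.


g(x) = 180x + 15

D f = 5x^3 + 8x + 1/4
∇ f = 5x^3 - (15/2)x^2 + 13x - 5
(D + ∇) f = 10x^3 - (15/2)x^2 + 21x - 19/4
D f = 5x^3 + 8x + 1/4
D f = 5x^3 + 8x + 1/4
Δ f = 5x^3 + (15/2)x^2 + 13x + 11/2
∇ f = 5x^3 - (15/2)x^2 + 13x - 5
(D + Δ + ∇) f = 15x^3 + 34x + 3/4
∇ (D + Δ + ∇) f = 45x^2 - 45x + 49
E_{1} ∇ (D + Δ + ∇) f = 45x^2 + 45x + 49
((D + ∇) + D + E_{1} ∇ (D + Δ + ∇)) f = 15x^3 + (75/2)x^2 + 74x + 89/2
∇ ((D + ∇) + D + E_{1} ∇ (D + Δ + ∇)) f = 45x^2 + 30x + 103/2
D ∇ ((D + ∇) + D + E_{1} ∇ (D + Δ + ∇)) f = 90x + 30
E_{-1/2} ∇ ((D + ∇) + D + E_{1} ∇ (D + Δ + ∇)) f = 45x^2 - 15x + 191/4
∇ E_{-1/2} ∇ ((D + ∇) + D + E_{1} ∇ (D + Δ + ∇)) f = 90x - 60
Δ (∇ E_{-1/2}) ∇ ((D + ∇) + D + E_{1} ∇ (D + Δ + ∇)) f = 90
D Δ (∇ E_{-1/2}) ∇ ((D + ∇) + D + E_{1} ∇ (D + Δ + ∇)) f = 0
E_{3} D Δ (∇ E_{-1/2}) ∇ ((D + ∇) + D + E_{1} ∇ (D + Δ + ∇)) f = 0
∇ ∇ ((D + ∇) + D + E_{1} ∇ (D + Δ + ∇)) f = 90x - 15
(D + E_{3} D Δ ∇ E_{-1/2} + ∇) ∇ ((D + ∇) + D + E_{1} ∇ (D + Δ + ∇)) f = 180x + 15


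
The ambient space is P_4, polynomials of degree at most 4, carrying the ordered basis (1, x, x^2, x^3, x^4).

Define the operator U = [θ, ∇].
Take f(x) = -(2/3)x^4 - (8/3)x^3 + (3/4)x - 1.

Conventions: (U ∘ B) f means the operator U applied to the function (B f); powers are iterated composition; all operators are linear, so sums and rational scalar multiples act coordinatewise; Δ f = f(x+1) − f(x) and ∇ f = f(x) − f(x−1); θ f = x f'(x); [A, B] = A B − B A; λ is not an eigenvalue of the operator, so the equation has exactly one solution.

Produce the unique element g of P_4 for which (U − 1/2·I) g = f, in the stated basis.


the image equals g(x) = (4/3)x^4 - (16/3)x^3 + 64x^2 - (707/2)x + 3023/3

write g with unknown coordinates in the stated basis and equate coefficients in (U − 1/2·I) g = f
solving from the highest basis element down gives g = (4/3)x^4 - (16/3)x^3 + 64x^2 - (707/2)x + 3023/3
check: U g = -(16/3)x^3 + 32x^2 - 176x + 3017/6
so U g − 1/2·g = -(2/3)x^4 - (8/3)x^3 + (3/4)x - 1 = f ✓


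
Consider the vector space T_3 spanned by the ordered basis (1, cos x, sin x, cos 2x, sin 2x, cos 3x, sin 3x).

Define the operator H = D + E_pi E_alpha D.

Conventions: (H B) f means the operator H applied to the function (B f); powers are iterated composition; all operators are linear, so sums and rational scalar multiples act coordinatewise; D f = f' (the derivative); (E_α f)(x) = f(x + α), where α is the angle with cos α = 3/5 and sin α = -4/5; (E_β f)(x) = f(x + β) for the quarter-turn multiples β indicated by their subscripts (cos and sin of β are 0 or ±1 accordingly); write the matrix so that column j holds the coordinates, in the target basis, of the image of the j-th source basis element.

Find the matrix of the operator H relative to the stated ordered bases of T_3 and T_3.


image of 1: 0
image of cos x: -(4/5)cos x - (2/5)sin x
image of sin x: (2/5)cos x - (4/5)sin x
image of cos 2x: (48/25)cos 2x - (36/25)sin 2x
image of sin 2x: (36/25)cos 2x + (48/25)sin 2x
image of cos 3x: -(132/125)cos 3x - (726/125)sin 3x
image of sin 3x: (726/125)cos 3x - (132/125)sin 3x
each image's coordinates form column j of the matrix

the matrix is [[0, 0, 0, 0, 0, 0, 0]; [0, -4/5, 2/5, 0, 0, 0, 0]; [0, -2/5, -4/5, 0, 0, 0, 0]; [0, 0, 0, 48/25, 36/25, 0, 0]; [0, 0, 0, -36/25, 48/25, 0, 0]; [0, 0, 0, 0, 0, -132/125, 726/125]; [0, 0, 0, 0, 0, -726/125, -132/125]] (rows listed top to bottom)


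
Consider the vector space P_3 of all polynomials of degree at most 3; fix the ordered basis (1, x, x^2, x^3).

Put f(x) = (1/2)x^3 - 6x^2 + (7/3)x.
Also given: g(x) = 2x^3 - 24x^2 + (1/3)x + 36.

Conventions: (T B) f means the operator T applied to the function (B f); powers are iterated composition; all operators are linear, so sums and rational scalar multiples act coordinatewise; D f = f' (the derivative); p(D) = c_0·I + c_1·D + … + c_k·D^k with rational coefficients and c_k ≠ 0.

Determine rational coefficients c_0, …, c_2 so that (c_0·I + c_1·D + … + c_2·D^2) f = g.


p(D) = 4·I − 3·D^2, i.e. c_0 = 4, c_1 = 0, c_2 = -3

D^0 f = (1/2)x^3 - 6x^2 + (7/3)x
D^1 f = (3/2)x^2 - 12x + 7/3
D^2 f = 3x - 12
matching coefficients of g against c_0 f + c_1 Df + … from the top degree down determines the c_i
solution: c_0 = 4, c_1 = 0, c_2 = -3


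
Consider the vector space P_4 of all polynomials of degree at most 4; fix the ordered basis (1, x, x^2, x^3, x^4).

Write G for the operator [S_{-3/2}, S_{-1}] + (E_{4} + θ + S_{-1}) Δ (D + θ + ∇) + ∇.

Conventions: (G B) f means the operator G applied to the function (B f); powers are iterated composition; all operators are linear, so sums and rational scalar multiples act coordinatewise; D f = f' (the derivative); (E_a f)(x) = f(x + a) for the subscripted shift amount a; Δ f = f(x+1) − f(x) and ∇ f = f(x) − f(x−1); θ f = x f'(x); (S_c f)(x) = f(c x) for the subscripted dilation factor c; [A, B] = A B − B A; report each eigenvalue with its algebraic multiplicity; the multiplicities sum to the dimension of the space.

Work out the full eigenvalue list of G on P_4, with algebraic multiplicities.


λ = 0 (multiplicity 5)

image of 1: 0
image of x: 3
image of x^2: 6x + 27
image of x^3: 39x^2 + 90x + 241
image of x^4: 52x^3 + 378x^2 + 1184x + 1923
the matrix is upper triangular; its diagonal is (0, 0, 0, 0, 0)
for a triangular matrix the eigenvalues are the diagonal entries, with algebraic multiplicity their repetition count


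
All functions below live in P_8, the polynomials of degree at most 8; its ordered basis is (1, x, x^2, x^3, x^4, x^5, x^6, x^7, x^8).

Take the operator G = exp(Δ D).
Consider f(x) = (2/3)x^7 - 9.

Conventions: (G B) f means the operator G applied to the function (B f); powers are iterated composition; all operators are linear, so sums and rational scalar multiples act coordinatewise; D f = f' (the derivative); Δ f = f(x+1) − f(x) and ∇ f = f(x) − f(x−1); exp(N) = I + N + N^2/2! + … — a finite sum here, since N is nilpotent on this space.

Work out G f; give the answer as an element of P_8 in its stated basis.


the result is g(x) = (2/3)x^7 + 28x^5 + 70x^4 + (1120/3)x^3 + 910x^2 + 1568x + 3767/3

order-1 term: 28x^5 + 70x^4 + (280/3)x^3 + 70x^2 + 28x + 14/3
order-2 term: 280x^3 + 840x^2 + 980x + 420
order-3 term: 560x + 840
the series for exp(Δ D) f terminates at order 3
exp(Δ D) f = (2/3)x^7 + 28x^5 + 70x^4 + (1120/3)x^3 + 910x^2 + 1568x + 3767/3


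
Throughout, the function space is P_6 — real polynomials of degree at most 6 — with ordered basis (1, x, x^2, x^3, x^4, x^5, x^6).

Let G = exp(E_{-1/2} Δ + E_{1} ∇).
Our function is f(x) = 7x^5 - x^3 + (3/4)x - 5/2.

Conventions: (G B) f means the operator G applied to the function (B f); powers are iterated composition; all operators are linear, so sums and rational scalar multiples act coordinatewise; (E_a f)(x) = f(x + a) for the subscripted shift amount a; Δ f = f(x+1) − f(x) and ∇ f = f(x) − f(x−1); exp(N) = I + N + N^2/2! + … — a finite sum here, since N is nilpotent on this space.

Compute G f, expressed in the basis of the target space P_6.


order-1 term: 70x^4 + 70x^3 + (163/2)x^2 + 32x + 123/16
order-2 term: 280x^3 + 420x^2 + 443x + 303/2
order-3 term: 560x^2 + 840x + 552
order-4 term: 560x + 560
order-5 term: 224
the series for exp(E_{-1/2} Δ + E_{1} ∇) f terminates at order 5
exp(E_{-1/2} Δ + E_{1} ∇) f = 7x^5 + 70x^4 + 349x^3 + (2123/2)x^2 + (7503/4)x + 23883/16

the image equals g(x) = 7x^5 + 70x^4 + 349x^3 + (2123/2)x^2 + (7503/4)x + 23883/16


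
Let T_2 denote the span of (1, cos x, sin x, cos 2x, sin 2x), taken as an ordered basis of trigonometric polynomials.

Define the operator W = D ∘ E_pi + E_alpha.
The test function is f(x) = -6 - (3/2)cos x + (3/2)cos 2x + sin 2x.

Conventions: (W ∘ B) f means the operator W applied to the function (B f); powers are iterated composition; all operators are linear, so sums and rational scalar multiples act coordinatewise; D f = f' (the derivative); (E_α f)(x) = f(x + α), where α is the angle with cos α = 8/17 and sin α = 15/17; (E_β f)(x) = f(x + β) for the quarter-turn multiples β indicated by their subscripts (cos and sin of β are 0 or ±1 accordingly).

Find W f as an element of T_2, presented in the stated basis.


E_pi f = -6 + (3/2)cos x + (3/2)cos 2x + sin 2x
D E_pi f = -(3/2)sin x + 2cos 2x - 3sin 2x
E_alpha f = -6 - (12/17)cos x + (45/34)sin x - (3/578)cos 2x - (521/289)sin 2x
(D ∘ E_pi + E_alpha) f = -6 - (12/17)cos x - (3/17)sin x + (1153/578)cos 2x - (1388/289)sin 2x

the image equals g(x) = -6 - (12/17)cos x - (3/17)sin x + (1153/578)cos 2x - (1388/289)sin 2x


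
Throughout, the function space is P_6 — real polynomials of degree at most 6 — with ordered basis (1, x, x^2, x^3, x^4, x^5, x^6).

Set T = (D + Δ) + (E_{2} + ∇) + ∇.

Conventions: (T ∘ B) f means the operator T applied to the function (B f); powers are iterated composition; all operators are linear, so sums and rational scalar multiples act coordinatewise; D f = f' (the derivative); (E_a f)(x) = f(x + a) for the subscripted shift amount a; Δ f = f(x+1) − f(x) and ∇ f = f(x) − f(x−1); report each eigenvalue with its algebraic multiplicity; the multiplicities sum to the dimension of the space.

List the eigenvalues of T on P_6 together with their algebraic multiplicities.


image of 1: 1
image of x: x + 6
image of x^2: x^2 + 12x + 3
image of x^3: x^3 + 18x^2 + 9x + 11
image of x^4: x^4 + 24x^3 + 18x^2 + 44x + 15
image of x^5: x^5 + 30x^4 + 30x^3 + 110x^2 + 75x + 35
image of x^6: x^6 + 36x^5 + 45x^4 + 220x^3 + 225x^2 + 210x + 63
the matrix is upper triangular; its diagonal is (1, 1, 1, 1, 1, 1, 1)
for a triangular matrix the eigenvalues are the diagonal entries, with algebraic multiplicity their repetition count

λ = 1 (multiplicity 7)


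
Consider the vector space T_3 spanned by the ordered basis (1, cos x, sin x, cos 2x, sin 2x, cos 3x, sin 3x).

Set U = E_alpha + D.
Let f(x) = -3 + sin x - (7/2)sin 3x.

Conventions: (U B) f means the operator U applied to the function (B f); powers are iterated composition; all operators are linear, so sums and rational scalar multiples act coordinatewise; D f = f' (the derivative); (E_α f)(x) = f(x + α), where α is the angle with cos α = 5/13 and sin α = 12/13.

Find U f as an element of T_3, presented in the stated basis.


the result is g(x) = -3 + (25/13)cos x + (5/13)sin x - (40341/4394)cos 3x + (14245/4394)sin 3x

E_alpha f = -3 + (12/13)cos x + (5/13)sin x + (2898/2197)cos 3x + (14245/4394)sin 3x
D f = cos x - (21/2)cos 3x
(E_alpha + D) f = -3 + (25/13)cos x + (5/13)sin x - (40341/4394)cos 3x + (14245/4394)sin 3x


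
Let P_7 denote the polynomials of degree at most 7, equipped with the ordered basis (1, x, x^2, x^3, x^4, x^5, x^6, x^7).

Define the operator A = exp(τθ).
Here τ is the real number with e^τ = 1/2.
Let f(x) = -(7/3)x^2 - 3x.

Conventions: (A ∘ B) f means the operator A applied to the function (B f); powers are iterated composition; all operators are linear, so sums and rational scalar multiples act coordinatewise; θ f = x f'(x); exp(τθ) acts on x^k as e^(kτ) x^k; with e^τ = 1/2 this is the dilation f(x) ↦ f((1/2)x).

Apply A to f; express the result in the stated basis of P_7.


the result is g(x) = -(7/12)x^2 - (3/2)x

exp(τθ) x^k = e^(kτ) x^k; with e^τ = 1/2 this sends x^k to (1/2)^k x^k
x ↦ 1/2 x
x^2 ↦ 1/4 x^2
applying this coordinatewise to f: exp(τθ) f = -(7/12)x^2 - (3/2)x


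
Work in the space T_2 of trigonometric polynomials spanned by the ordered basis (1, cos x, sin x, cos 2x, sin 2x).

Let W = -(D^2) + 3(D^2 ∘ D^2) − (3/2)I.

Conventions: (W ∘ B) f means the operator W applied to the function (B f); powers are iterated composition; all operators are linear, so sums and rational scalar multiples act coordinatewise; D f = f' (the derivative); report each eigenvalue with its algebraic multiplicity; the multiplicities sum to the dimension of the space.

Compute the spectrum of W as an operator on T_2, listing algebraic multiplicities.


image of 1: -3/2
image of cos x: (5/2)cos x
image of sin x: (5/2)sin x
image of cos 2x: (101/2)cos 2x
image of sin 2x: (101/2)sin 2x
the matrix is diagonal; its diagonal is (-3/2, 5/2, 5/2, 101/2, 101/2)
for a triangular matrix the eigenvalues are the diagonal entries, with algebraic multiplicity their repetition count

λ = -3/2 (multiplicity 1), λ = 5/2 (multiplicity 2), λ = 101/2 (multiplicity 2)


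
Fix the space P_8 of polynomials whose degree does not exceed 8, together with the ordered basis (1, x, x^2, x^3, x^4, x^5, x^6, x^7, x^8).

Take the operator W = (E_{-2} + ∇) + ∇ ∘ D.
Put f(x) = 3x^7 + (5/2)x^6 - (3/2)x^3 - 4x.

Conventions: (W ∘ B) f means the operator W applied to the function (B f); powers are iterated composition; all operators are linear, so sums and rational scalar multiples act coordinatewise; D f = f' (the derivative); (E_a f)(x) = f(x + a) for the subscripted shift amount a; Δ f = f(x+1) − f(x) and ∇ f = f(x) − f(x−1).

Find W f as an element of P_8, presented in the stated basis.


E_{-2} f = 3x^7 - (79/2)x^6 + 222x^5 - 690x^4 + (2557/2)x^3 - 1407x^2 + 842x - 204
∇ f = 21x^6 - 48x^5 + (135/2)x^4 - 55x^3 + 21x^2 - (3/2)x - 5
(E_{-2} + ∇) f = 3x^7 - (37/2)x^6 + 174x^5 - (1245/2)x^4 + (2447/2)x^3 - 1386x^2 + (1681/2)x - 209
D f = 21x^6 + 15x^5 - (9/2)x^2 - 4
∇ D f = 126x^5 - 240x^4 + 270x^3 - 165x^2 + 42x - 3/2
((E_{-2} + ∇) + ∇ ∘ D) f = 3x^7 - (37/2)x^6 + 300x^5 - (1725/2)x^4 + (2987/2)x^3 - 1551x^2 + (1765/2)x - 421/2

the image equals g(x) = 3x^7 - (37/2)x^6 + 300x^5 - (1725/2)x^4 + (2987/2)x^3 - 1551x^2 + (1765/2)x - 421/2


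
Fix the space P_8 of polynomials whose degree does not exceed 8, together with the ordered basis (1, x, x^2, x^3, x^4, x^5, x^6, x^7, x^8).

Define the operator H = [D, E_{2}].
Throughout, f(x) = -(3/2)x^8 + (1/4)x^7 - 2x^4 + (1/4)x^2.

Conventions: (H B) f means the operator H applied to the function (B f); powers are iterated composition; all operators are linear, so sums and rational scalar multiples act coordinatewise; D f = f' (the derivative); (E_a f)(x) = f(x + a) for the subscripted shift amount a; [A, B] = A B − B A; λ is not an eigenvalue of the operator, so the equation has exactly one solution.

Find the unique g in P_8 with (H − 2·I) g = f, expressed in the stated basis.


g(x) = (3/4)x^8 - (1/8)x^7 + x^4 - (1/8)x^2

write g with unknown coordinates in the stated basis and equate coefficients in (H − 2·I) g = f
solving from the highest basis element down gives g = (3/4)x^8 - (1/8)x^7 + x^4 - (1/8)x^2
check: H g = 0
so H g − 2·g = -(3/2)x^8 + (1/4)x^7 - 2x^4 + (1/4)x^2 = f ✓


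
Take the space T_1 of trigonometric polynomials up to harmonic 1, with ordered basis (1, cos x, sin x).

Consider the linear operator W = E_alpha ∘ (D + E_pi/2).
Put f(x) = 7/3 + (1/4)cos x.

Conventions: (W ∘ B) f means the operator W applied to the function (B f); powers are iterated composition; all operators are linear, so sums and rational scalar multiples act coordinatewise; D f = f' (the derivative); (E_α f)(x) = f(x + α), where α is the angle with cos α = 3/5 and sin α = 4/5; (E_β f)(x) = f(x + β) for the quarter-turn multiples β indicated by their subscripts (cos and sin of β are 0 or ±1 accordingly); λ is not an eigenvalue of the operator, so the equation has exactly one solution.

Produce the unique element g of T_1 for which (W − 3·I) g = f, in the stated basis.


write g with unknown coordinates in the stated basis and equate coefficients in (W − 3·I) g = f
solving from the highest basis element down gives g = -7/6 - (23/452)cos x + (3/226)sin x
check: W g = -7/6 + (11/113)cos x + (9/226)sin x
so W g − 3·g = 7/3 + (1/4)cos x = f ✓

the image equals g(x) = -7/6 - (23/452)cos x + (3/226)sin x


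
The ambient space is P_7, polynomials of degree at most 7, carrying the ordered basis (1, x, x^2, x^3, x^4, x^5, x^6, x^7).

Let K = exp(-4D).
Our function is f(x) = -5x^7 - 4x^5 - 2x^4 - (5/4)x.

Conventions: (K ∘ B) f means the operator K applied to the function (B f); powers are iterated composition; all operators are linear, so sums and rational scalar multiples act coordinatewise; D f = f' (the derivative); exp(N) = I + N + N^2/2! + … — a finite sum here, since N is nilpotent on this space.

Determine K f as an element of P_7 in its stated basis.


the image equals g(x) = -5x^7 + 140x^6 - 1684x^5 + 11278x^4 - 45408x^3 + 109888x^2 - (591877/4)x + 85509

order-1 term: 140x^6 + 80x^4 + 32x^3 + 5
order-2 term: -1680x^5 - 640x^3 - 192x^2
order-3 term: 11200x^4 + 2560x^2 + 512x
order-4 term: -44800x^3 - 5120x - 512
order-5 term: 107520x^2 + 4096
order-6 term: -143360x
order-7 term: 81920
the series for exp(-4D) f terminates at order 7
exp(-4D) f = -5x^7 + 140x^6 - 1684x^5 + 11278x^4 - 45408x^3 + 109888x^2 - (591877/4)x + 85509


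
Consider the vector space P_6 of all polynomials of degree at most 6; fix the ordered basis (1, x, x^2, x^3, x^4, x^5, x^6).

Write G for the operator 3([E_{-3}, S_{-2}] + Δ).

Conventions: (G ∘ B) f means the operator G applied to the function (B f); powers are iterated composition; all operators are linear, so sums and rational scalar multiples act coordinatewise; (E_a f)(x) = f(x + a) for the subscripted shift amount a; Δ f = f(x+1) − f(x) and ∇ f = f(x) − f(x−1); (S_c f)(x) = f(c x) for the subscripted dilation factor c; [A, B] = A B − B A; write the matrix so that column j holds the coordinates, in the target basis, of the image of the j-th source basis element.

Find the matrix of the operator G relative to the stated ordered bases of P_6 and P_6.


the matrix is [[0, 30, 84, 732, 3648, 24060, 137784]; [0, 0, -102, -477, -5820, -36435, -288666]; [0, 0, 0, 333, 1962, 29190, 218745]; [0, 0, 0, 0, -852, -6450, -116580]; [0, 0, 0, 0, 0, 2175, 19485]; [0, 0, 0, 0, 0, 0, -5166]; [0, 0, 0, 0, 0, 0, 0]] (rows listed top to bottom)

image of 1: 0
image of x: 30
image of x^2: -102x + 84
image of x^3: 333x^2 - 477x + 732
image of x^4: -852x^3 + 1962x^2 - 5820x + 3648
image of x^5: 2175x^4 - 6450x^3 + 29190x^2 - 36435x + 24060
image of x^6: -5166x^5 + 19485x^4 - 116580x^3 + 218745x^2 - 288666x + 137784
each image's coordinates form column j of the matrix


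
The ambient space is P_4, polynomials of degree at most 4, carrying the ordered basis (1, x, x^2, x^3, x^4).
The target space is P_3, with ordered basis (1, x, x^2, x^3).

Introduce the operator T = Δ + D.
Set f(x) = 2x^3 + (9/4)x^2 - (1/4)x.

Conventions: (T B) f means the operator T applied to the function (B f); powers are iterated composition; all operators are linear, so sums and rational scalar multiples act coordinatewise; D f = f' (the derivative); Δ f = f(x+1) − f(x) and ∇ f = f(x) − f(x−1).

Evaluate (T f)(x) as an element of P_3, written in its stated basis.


the result is g(x) = 12x^2 + 15x + 15/4

Δ f = 6x^2 + (21/2)x + 4
D f = 6x^2 + (9/2)x - 1/4
(Δ + D) f = 12x^2 + 15x + 15/4


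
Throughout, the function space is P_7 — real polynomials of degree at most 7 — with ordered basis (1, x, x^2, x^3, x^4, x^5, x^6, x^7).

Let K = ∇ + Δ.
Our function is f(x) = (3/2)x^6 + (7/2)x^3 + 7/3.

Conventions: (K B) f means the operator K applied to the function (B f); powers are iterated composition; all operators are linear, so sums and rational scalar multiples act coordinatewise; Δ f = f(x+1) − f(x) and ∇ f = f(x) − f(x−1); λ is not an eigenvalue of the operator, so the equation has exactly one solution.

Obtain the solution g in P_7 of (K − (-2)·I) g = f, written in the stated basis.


g(x) = (3/4)x^6 - (9/2)x^5 + (45/2)x^4 - (413/4)x^3 + (1419/4)x^2 - 804x + 10955/12

write g with unknown coordinates in the stated basis and equate coefficients in (K − (-2)·I) g = f
solving from the highest basis element down gives g = (3/4)x^6 - (9/2)x^5 + (45/2)x^4 - (413/4)x^3 + (1419/4)x^2 - 804x + 10955/12
check: K g = 9x^5 - 45x^4 + 210x^3 - (1419/2)x^2 + 1608x - 3647/2
so K g − (-2)·g = (3/2)x^6 + (7/2)x^3 + 7/3 = f ✓


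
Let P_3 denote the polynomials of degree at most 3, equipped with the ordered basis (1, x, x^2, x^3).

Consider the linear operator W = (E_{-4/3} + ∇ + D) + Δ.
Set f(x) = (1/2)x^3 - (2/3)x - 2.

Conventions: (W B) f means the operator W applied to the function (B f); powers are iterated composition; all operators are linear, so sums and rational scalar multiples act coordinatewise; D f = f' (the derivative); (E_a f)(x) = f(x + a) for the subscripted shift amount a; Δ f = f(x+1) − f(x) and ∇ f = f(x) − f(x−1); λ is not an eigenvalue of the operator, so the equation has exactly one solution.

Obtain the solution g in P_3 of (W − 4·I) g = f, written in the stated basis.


g(x) = -(1/6)x^3 - (5/18)x^2 - (31/81)x + 226/729

write g with unknown coordinates in the stated basis and equate coefficients in (W − 4·I) g = f
solving from the highest basis element down gives g = -(1/6)x^3 - (5/18)x^2 - (31/81)x + 226/729
check: W g = -(1/6)x^3 - (10/9)x^2 - (178/81)x - 554/729
so W g − 4·g = (1/2)x^3 - (2/3)x - 2 = f ✓


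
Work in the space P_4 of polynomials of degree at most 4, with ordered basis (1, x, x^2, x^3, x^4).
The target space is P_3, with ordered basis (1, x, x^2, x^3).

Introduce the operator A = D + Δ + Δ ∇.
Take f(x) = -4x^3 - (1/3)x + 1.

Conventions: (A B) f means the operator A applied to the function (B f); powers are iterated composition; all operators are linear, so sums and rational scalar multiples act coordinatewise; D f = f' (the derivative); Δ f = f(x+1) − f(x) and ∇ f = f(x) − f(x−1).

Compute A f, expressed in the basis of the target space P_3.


D f = -12x^2 - 1/3
Δ f = -12x^2 - 12x - 13/3
∇ f = -12x^2 + 12x - 13/3
Δ ∇ f = -24x
(D + Δ + Δ ∇) f = -24x^2 - 36x - 14/3

the result is g(x) = -24x^2 - 36x - 14/3
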